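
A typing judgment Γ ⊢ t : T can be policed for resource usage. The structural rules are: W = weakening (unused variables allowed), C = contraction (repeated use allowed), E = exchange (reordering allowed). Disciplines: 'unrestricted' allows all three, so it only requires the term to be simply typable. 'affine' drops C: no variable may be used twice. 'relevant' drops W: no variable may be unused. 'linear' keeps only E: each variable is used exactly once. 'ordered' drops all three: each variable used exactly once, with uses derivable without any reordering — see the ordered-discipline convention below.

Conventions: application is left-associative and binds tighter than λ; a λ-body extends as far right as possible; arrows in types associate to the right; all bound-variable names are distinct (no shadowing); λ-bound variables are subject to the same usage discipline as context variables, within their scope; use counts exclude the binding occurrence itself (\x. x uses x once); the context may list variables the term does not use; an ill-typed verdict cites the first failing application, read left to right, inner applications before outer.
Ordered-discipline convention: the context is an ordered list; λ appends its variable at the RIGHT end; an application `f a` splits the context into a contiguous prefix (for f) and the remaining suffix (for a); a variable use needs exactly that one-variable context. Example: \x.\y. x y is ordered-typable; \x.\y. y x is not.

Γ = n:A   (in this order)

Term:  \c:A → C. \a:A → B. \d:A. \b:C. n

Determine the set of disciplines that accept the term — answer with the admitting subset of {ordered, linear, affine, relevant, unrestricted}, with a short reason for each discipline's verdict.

accepted by: affine, unrestricted
counts: n: 1, c [bound]: 0, a [bound]: 0, d [bound]: 0, b [bound]: 0
uses in reading order: n
typing: ✓ — (A → C) → (A → B) → A → C → A
ordered: ✗, c, a, d, b never used (weakening)
linear: ✗, c, a, d, b never used (weakening)
affine: ✓, none of n, c, a, d, b used more than once
relevant: ✗, c, a, d, b never used (weakening)
unrestricted: ✓, simply typable at (A → C) → (A → B) → A → C → A; W, C, E all held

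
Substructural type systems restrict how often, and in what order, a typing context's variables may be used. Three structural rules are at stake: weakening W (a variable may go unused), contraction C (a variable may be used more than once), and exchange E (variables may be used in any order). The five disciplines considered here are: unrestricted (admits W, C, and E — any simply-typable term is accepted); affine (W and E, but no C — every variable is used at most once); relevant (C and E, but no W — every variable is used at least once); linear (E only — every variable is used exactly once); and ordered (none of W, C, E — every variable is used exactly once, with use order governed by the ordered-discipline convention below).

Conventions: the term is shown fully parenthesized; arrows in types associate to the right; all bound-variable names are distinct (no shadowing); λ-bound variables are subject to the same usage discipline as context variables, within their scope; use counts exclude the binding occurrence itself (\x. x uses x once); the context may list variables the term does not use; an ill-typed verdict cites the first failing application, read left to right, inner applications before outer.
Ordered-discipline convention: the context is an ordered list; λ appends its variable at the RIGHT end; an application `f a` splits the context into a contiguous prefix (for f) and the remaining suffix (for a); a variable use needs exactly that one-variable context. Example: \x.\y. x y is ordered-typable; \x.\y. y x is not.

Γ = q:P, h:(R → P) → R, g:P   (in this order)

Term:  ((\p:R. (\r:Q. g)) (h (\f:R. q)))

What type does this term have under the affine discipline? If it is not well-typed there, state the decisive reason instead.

term : Q → P
use counts: q=1, h=1, g=1, p [bound]=0, r [bound]=0, f [bound]=0
use order (left to right): g, h, q
typing: well-typed at Q → P
summary: ordered ✗ | linear ✗ | affine ✓ | relevant ✗ | unrestricted ✓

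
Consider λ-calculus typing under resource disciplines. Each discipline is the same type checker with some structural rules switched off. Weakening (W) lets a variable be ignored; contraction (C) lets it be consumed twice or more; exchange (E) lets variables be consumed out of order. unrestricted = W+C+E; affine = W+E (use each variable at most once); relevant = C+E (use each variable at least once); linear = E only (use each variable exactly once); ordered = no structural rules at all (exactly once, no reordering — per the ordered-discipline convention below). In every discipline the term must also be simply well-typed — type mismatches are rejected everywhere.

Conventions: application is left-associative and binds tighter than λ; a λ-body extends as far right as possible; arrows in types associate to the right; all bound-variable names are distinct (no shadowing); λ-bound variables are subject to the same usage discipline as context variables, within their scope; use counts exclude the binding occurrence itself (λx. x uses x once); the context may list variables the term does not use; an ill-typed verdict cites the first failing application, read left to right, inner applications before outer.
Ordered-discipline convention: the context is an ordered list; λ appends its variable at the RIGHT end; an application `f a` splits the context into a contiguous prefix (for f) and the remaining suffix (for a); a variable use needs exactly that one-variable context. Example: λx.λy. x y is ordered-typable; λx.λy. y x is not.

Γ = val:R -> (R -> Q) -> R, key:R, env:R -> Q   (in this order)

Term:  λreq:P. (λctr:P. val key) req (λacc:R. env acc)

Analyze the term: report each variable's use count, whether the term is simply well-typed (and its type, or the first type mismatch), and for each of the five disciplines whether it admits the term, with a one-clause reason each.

usage: val=1; key=1; env=1; req [bound]=1; ctr [bound]=0; acc [bound]=1
uses in reading order: val, key, req, env, acc
typing: well-typed at P -> R
ordered: ✗ — ctr never used (weakening)
linear: ✗ — ctr never used (weakening)
affine: ✓ — val, key, env, req, ctr, acc: no repeats, contraction unneeded
relevant: ✗ — ctr never used (weakening)
unrestricted: ✓ — typability at P -> R is all that's needed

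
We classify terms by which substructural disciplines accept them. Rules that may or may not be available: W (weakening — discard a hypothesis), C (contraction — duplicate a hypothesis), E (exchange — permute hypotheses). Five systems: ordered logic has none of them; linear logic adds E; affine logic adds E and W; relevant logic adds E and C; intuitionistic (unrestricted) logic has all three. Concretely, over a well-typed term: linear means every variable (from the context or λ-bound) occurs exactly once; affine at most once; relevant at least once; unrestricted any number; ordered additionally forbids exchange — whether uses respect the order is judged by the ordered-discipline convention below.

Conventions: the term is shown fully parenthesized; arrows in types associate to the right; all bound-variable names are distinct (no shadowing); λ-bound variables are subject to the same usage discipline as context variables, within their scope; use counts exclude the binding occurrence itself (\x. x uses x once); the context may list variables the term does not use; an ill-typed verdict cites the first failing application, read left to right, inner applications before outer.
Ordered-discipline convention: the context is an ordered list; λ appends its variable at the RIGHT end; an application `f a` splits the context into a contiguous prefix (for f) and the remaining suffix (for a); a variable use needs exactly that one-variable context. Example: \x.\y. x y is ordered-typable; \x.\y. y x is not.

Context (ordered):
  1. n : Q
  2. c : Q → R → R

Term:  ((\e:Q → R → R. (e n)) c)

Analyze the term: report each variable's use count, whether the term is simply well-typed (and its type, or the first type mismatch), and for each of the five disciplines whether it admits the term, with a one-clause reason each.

variable uses: n: 1×, c: 1×, e (λ-bound): 1×
uses in reading order: e, n, c
typing: ✓ — R → R
ordered ✗ (no contiguous prefix/suffix split fits e, n, c)
linear ✓ (single use per variable (n, c, e))
affine ✓ (n, c, e: no repeats, contraction unneeded)
relevant ✓ (none of n, c, e goes unused)
unrestricted ✓ (well-typed at R → R; no restrictions here)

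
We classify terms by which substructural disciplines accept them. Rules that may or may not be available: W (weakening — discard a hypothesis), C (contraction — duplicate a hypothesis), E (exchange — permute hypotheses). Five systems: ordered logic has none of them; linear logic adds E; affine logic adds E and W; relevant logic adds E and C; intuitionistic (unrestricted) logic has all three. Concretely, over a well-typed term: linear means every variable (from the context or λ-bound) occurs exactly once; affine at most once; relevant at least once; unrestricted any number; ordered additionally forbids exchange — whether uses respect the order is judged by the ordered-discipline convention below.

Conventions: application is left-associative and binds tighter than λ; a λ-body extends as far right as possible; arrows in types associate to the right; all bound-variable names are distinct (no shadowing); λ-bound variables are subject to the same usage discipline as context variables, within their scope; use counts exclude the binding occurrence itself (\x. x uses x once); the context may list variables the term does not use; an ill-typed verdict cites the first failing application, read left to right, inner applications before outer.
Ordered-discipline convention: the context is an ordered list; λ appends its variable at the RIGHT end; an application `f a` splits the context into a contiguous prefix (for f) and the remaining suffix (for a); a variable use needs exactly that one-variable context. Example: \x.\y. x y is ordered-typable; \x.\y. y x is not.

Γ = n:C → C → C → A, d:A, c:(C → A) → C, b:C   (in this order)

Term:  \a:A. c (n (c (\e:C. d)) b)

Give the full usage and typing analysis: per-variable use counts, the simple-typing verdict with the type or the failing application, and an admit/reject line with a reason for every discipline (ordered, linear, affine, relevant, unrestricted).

variable uses: n: 1×, d: 1×, c: 2×, b: 1×, a (λ-bound): 0×, e (λ-bound): 0×
order of uses: c, n, c, d, b
typing: well-typed — term : A → C
ordered ✗ (needs contraction — c ×2; a, e never used (weakening))
linear ✗ (needs contraction — c ×2; a, e never used (weakening))
affine ✗ (needs contraction — c ×2)
relevant ✗ (a, e never used (weakening))
unrestricted ✓ (simply typable at A → C; W, C, E all held)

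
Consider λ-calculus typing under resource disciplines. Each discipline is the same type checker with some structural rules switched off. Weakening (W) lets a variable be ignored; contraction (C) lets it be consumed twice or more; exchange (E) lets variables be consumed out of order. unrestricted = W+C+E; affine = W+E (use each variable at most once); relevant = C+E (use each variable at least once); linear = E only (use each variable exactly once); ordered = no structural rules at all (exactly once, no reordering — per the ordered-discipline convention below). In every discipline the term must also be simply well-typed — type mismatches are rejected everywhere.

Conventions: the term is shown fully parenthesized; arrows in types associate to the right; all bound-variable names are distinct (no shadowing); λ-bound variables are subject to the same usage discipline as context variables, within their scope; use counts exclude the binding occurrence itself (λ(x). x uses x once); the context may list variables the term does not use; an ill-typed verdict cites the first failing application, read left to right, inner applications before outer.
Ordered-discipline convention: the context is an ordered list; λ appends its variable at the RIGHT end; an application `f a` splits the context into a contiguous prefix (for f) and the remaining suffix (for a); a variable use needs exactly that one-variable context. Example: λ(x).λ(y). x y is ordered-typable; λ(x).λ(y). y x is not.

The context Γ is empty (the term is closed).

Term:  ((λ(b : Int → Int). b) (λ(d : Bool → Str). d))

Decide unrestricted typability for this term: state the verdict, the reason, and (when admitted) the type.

no — not simply typable
variable uses: b (λ-bound): 1×, d (λ-bound): 1×
left-to-right use order: b, d
typing: ill-typed: a function awaiting Int → Int gets (Bool → Str) → Bool → Str
summary: ordered ✗, linear ✗, affine ✗, relevant ✗, unrestricted ✗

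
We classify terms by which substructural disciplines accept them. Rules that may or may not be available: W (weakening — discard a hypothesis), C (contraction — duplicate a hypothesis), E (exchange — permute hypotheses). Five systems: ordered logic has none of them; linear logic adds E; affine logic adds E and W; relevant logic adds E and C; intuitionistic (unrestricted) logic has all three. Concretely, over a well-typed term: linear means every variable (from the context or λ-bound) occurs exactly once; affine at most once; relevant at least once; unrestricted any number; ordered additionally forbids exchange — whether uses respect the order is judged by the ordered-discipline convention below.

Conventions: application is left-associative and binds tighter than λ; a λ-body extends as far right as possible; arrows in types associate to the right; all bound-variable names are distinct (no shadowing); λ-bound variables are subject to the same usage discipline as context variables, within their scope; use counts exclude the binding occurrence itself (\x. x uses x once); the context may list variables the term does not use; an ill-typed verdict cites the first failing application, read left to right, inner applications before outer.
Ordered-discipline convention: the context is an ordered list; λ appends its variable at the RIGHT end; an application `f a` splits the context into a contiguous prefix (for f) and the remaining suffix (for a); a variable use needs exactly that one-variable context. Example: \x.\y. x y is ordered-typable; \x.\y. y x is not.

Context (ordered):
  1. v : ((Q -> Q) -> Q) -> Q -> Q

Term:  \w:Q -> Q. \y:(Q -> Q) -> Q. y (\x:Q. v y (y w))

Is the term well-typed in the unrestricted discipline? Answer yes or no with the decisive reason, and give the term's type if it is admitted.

yes — simply typable at (Q -> Q) -> ((Q -> Q) -> Q) -> Q; W, C, E all held; term : (Q -> Q) -> ((Q -> Q) -> Q) -> Q
variable uses: v: 1×, w (bound): 1×, y (bound): 3×, x (bound): 0×
use order (left to right): y, v, y, y, w
typing: ✓ — (Q -> Q) -> ((Q -> Q) -> Q) -> Q
per-discipline verdicts: ordered ✗; linear ✗; affine ✗; relevant ✗; unrestricted ✓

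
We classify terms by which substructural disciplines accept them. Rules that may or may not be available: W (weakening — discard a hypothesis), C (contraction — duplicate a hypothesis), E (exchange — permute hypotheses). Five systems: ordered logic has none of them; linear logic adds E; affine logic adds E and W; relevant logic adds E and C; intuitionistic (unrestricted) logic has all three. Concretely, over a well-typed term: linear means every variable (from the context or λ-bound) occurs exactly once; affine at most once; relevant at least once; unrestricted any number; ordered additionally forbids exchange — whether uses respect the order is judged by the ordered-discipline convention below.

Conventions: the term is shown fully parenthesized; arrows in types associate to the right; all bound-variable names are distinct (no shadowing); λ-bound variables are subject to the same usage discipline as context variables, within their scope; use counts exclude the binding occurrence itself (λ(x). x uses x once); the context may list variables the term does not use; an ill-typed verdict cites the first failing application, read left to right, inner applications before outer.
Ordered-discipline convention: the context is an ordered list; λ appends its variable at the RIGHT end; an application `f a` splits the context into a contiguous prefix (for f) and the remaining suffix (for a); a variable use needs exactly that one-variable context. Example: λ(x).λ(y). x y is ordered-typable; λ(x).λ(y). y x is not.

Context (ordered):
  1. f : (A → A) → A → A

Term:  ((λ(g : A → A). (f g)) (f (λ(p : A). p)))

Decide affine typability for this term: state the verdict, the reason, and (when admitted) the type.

no — uses contraction: f ×2
counts: f=2, g [bound]=1, p [bound]=1
uses in reading order: f, g, f, p
typing: well-typed — term : A → A
per-discipline verdicts: ordered ✗; linear ✗; affine ✗; relevant ✓; unrestricted ✓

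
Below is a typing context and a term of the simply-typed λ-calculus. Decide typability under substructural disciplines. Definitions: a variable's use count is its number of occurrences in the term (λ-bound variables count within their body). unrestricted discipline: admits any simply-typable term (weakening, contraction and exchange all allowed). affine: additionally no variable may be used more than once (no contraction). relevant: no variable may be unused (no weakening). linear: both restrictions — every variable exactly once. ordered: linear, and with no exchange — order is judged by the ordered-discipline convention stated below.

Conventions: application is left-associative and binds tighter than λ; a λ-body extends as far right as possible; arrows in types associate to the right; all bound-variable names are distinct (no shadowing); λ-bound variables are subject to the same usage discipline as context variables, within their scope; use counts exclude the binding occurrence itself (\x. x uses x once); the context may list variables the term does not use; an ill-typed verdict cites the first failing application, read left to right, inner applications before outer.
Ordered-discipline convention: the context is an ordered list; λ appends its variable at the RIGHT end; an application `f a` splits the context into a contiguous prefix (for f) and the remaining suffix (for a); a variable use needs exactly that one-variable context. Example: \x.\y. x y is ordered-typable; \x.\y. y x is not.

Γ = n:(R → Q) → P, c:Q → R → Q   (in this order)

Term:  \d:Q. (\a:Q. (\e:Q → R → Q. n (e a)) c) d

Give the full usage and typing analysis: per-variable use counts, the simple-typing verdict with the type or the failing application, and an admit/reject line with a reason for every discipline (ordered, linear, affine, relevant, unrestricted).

use counts: n ×1, c ×1, d (λ-bound) ×1, a (λ-bound) ×1, e (λ-bound) ×1
left-to-right use order: n, e, a, c, d
typing: ✓ — Q → P
ordered ✗ (use order n, e, a, c, d needs exchange)
linear ✓ (single use per variable (n, c, d, a, e))
affine ✓ (at most one use each (n, c, d, a, e))
relevant ✓ (n, c, d, a, e: all used, weakening unneeded)
unrestricted ✓ (type-checks (Q → P) and nothing is barred)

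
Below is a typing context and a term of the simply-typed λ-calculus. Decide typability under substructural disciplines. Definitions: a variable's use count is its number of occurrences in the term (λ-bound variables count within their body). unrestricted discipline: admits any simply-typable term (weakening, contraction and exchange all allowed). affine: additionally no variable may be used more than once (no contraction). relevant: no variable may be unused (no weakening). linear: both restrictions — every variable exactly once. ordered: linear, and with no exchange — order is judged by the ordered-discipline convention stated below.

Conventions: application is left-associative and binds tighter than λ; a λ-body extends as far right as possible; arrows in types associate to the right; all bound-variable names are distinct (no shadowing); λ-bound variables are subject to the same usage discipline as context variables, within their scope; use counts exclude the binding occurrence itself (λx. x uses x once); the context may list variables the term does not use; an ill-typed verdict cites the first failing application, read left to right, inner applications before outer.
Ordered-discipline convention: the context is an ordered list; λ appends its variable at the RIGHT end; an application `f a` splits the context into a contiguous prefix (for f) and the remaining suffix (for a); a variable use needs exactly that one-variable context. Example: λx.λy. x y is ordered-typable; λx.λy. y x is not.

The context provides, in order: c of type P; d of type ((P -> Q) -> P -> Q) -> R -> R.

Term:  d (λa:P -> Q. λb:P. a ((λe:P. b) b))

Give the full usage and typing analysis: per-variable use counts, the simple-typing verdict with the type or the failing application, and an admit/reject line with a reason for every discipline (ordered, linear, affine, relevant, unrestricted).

usage: c=0, d=1, a (bound)=1, b (bound)=2, e (bound)=0
order of uses: d, a, b, b
typing: ✓ — R -> R
ordered: ✗ — b ×2 used more than once (contraction); c, e left unused
linear: ✗ — b ×2 used more than once (contraction); c, e left unused
affine: ✗ — b ×2 used more than once (contraction)
relevant: ✗ — c, e left unused
unrestricted: ✓ — type-checks (R -> R) and nothing is barred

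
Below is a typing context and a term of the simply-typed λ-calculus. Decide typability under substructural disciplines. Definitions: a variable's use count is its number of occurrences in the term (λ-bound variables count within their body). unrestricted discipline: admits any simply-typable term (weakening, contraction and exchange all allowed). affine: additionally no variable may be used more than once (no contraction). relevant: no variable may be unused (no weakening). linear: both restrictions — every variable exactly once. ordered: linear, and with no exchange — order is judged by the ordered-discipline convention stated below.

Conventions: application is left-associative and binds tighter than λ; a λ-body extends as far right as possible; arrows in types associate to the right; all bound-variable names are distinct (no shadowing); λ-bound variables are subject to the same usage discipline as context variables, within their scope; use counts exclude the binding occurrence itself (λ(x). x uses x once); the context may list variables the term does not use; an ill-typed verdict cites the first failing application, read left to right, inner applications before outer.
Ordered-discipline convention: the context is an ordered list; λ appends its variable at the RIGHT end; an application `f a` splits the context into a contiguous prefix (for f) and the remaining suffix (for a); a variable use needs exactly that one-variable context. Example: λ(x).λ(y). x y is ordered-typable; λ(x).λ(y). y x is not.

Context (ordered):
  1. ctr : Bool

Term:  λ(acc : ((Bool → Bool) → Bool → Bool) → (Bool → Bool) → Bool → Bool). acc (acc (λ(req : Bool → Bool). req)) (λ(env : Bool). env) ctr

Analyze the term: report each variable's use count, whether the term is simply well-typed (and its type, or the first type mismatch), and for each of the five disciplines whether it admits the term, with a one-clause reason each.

variable uses: ctr=1, acc [bound]=2, req [bound]=1, env [bound]=1
use order (left to right): acc, acc, req, env, ctr
typing: the term checks, with type (((Bool → Bool) → Bool → Bool) → (Bool → Bool) → Bool → Bool) → Bool
ordered ✗ (repeated use of acc ×2)
linear ✗ (repeated use of acc ×2)
affine ✗ (repeated use of acc ×2)
relevant ✓ (at least one use each (ctr, acc, req, env))
unrestricted ✓ (simply typable at (((Bool → Bool) → Bool → Bool) → (Bool → Bool) → Bool → Bool) → Bool; W, C, E all held)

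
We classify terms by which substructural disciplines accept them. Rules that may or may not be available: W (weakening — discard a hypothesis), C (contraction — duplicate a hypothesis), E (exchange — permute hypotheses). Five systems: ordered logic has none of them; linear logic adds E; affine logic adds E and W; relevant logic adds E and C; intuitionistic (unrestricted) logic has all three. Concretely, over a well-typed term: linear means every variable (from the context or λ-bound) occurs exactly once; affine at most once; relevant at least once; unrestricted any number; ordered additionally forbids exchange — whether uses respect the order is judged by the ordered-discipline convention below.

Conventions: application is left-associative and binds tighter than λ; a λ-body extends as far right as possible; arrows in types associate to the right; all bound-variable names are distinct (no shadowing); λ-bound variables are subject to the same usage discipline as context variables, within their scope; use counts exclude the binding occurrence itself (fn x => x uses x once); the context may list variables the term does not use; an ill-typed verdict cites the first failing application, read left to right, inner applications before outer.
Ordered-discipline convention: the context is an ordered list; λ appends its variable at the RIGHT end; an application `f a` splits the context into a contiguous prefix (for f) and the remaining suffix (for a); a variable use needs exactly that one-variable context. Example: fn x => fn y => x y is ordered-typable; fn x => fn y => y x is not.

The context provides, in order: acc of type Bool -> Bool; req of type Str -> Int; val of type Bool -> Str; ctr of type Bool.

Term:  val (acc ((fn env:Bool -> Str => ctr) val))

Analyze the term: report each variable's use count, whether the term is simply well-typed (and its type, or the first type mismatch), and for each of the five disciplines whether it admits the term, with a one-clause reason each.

usage: acc: 1; req: 0; val: 2; ctr: 1; env [bound]: 0
use order (left to right): val, acc, ctr, val
typing: well-typed — term : Str
ordered: ✗ — needs contraction — val ×2; req, env left unused
linear: ✗ — needs contraction — val ×2; req, env left unused
affine: ✗ — needs contraction — val ×2
relevant: ✗ — req, env left unused
unrestricted: ✓ — well-typed at Str; no restrictions here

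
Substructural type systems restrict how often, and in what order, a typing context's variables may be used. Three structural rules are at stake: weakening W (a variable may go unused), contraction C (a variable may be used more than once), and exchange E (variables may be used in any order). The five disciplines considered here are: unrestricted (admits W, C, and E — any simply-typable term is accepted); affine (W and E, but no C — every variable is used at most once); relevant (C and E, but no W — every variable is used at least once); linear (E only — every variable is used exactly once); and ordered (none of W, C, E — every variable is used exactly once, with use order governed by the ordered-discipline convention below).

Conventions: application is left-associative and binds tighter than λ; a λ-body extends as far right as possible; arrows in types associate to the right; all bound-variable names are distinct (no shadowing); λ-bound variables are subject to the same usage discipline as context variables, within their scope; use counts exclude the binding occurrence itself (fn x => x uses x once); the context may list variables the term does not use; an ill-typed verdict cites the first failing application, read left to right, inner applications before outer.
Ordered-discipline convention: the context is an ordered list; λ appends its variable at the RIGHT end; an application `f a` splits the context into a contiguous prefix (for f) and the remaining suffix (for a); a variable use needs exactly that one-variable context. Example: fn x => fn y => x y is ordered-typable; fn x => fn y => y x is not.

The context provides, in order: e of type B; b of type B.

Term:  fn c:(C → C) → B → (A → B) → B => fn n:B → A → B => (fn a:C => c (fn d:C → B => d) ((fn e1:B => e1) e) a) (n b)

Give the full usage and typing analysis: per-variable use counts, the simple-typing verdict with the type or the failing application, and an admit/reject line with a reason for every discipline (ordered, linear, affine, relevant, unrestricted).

counts: e=1, b=1, c (bound)=1, n (bound)=1, a (bound)=1, d (bound)=1, e1 (bound)=1
left-to-right use order: c, d, e1, e, a, n, b
typing: ill-typed: an argument (C → B) → C → B mismatches the expected C → C
ordered ✗ (fails simple typing)
linear ✗ (a type mismatch blocks all five)
affine ✗ (the type mismatch rejects it)
relevant ✗ (not simply typable)
unrestricted ✗ (fails simple typing)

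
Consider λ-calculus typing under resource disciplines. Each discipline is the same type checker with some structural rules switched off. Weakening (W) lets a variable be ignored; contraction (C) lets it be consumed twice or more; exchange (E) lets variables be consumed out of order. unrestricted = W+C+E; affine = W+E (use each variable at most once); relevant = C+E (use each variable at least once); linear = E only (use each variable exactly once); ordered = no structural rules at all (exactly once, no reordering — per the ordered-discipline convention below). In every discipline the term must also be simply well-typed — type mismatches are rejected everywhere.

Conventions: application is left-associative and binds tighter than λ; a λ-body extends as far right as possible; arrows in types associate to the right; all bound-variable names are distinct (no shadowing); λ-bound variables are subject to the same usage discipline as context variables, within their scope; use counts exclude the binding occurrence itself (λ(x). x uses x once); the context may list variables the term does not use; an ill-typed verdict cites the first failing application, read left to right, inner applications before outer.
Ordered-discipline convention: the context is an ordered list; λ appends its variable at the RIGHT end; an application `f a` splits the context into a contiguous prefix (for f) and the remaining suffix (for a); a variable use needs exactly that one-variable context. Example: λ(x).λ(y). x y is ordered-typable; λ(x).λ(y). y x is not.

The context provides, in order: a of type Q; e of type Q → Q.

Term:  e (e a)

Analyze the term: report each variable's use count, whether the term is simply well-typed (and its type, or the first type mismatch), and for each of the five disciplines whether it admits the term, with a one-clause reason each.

variable uses: a: 1, e: 2
use order (left to right): e, e, a
typing: well-typed — term : Q
ordered: ✗, repeated use of e ×2
linear: ✗, repeated use of e ×2
affine: ✗, repeated use of e ×2
relevant: ✓, a, e: all used, weakening unneeded
unrestricted: ✓, well-typed at Q; no restrictions here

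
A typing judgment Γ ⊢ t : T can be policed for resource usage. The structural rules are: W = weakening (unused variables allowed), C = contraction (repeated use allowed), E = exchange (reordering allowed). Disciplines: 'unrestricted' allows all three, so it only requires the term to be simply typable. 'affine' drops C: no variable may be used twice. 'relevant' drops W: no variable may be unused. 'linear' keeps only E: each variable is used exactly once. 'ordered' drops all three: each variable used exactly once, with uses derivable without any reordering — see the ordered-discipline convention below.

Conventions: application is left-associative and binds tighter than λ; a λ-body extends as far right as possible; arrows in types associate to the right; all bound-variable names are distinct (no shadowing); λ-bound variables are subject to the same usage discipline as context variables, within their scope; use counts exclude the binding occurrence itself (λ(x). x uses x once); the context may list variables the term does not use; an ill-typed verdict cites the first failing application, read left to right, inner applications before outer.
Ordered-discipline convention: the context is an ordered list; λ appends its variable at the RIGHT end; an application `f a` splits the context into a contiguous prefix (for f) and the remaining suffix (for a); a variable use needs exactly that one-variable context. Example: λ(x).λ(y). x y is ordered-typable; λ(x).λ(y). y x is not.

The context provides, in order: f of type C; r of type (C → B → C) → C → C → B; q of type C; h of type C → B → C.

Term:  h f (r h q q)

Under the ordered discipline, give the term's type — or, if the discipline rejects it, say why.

not well-typed under ordered — repeated use of q ×2, h ×2
usage: f ×1; r ×1; q ×2; h ×2
uses in reading order: h, f, r, h, q, q
typing: the term checks, with type C
all disciplines: ordered ✗ | linear ✗ | affine ✗ | relevant ✓ | unrestricted ✓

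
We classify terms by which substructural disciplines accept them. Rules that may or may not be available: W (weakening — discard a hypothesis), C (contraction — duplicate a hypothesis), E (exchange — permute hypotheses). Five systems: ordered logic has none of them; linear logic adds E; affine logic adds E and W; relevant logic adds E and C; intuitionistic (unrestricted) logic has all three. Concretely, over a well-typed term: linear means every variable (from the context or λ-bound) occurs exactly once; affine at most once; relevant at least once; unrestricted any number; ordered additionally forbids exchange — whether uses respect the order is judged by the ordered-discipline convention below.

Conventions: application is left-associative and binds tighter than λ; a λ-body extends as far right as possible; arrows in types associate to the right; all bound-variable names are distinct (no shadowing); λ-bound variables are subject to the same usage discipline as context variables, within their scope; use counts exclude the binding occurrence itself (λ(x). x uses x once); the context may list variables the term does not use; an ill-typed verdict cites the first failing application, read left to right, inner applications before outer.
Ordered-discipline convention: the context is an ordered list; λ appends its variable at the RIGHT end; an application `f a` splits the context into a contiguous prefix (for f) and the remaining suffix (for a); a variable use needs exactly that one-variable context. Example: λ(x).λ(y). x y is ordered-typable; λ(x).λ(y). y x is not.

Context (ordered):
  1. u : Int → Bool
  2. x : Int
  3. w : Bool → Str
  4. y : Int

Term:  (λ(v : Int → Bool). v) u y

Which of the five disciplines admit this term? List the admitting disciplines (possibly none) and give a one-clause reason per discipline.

accepted by: affine, unrestricted
counts: u: 1×, x: 0×, w: 0×, y: 1×, v (λ-bound): 1×
uses in reading order: v, u, y
typing: well-typed — term : Bool
ordered: ✗, x, w left unused
linear: ✗, x, w left unused
affine: ✓, no duplicate uses among u, x, w, y, v
relevant: ✗, x, w left unused
unrestricted: ✓, type-checks (Bool) and nothing is barred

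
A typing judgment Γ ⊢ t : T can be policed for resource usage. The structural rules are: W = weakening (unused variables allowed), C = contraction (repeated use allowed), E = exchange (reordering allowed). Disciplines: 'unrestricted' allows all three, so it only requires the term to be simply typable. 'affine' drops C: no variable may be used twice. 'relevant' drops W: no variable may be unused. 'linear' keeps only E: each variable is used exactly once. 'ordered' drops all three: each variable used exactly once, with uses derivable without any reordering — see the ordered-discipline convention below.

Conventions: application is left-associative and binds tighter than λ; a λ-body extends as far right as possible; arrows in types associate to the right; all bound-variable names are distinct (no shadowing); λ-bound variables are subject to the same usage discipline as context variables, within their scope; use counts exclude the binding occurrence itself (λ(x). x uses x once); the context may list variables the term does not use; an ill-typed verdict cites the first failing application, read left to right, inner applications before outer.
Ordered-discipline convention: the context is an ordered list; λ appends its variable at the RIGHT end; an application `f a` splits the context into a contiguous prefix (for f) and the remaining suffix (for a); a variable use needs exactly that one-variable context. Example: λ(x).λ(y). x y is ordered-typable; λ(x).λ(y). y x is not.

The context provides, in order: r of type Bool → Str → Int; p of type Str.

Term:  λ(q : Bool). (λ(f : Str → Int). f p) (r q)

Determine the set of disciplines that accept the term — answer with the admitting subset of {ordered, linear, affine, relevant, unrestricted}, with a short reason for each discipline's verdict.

admitted by: linear, affine, relevant, unrestricted
counts: r ×1; p ×1; q (bound) ×1; f (bound) ×1
order of uses: f, p, r, q
typing: well-typed — term : Bool → Int
ordered: ✗, no ordered split (uses run f, p, r, q)
linear: ✓, exactly-once usage across r, p, q, f
affine: ✓, r, p, q, f: no repeats, contraction unneeded
relevant: ✓, at least one use each (r, p, q, f)
unrestricted: ✓, simply typable at Bool → Int; W, C, E all held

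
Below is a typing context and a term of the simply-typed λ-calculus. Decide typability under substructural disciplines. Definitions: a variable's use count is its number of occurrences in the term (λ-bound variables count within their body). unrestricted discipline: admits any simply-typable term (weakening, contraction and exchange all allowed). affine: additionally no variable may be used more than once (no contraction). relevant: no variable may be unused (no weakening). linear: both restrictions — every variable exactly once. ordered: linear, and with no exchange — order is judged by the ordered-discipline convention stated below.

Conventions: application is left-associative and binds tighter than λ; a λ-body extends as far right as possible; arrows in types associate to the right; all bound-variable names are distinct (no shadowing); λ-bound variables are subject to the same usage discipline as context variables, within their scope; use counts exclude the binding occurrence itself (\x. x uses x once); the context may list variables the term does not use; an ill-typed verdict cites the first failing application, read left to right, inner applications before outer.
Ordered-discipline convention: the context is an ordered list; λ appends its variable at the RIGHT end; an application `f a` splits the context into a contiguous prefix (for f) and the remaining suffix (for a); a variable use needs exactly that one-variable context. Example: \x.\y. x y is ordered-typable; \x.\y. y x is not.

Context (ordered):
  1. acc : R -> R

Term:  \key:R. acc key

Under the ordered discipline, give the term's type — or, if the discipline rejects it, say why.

term : R -> R
usage: acc: 1×, key (bound): 1×
uses in reading order: acc, key
typing: ✓ — R -> R
across the five disciplines: ordered ✓, linear ✓, affine ✓, relevant ✓, unrestricted ✓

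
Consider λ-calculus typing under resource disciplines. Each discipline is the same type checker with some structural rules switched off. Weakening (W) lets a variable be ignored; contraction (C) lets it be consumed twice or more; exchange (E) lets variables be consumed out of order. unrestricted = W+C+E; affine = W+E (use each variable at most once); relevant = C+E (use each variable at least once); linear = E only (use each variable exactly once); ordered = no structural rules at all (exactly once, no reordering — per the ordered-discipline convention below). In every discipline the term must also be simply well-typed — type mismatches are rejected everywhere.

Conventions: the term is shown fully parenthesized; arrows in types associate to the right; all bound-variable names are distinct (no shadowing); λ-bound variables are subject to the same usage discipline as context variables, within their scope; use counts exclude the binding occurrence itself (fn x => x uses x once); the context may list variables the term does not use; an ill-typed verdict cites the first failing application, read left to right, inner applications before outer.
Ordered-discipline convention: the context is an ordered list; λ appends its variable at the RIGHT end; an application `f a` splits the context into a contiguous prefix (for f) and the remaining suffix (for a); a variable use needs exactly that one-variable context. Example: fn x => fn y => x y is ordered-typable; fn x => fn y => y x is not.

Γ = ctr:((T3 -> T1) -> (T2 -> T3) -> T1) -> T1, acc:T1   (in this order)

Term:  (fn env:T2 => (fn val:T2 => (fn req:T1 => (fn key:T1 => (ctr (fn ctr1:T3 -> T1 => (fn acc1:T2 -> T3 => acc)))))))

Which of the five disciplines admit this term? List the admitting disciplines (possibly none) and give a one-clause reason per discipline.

admitted in: affine, unrestricted
usage: ctr: 1; acc: 1; env [bound]: 0; val [bound]: 0; req [bound]: 0; key [bound]: 0; ctr1 [bound]: 0; acc1 [bound]: 0
order of uses: ctr, acc
typing: well-typed — term : T2 -> T2 -> T1 -> T1 -> T1
ordered: ✗ — needs weakening: env, val, req, key, ctr1, acc1 unused
linear: ✗ — needs weakening: env, val, req, key, ctr1, acc1 unused
affine: ✓ — none of ctr, acc, env, val, req, key, ctr1, acc1 used more than once
relevant: ✗ — needs weakening: env, val, req, key, ctr1, acc1 unused
unrestricted: ✓ — well-typed at T2 -> T2 -> T1 -> T1 -> T1; no restrictions here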